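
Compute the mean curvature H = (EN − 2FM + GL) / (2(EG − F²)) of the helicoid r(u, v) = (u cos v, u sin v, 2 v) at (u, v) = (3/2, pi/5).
H = 0

With E = 1, F = 0, G = u^2 + 4, L = 0, M = -2/sqrt(u^2 + 4), N = 0, assemble
  H = (EN − 2FM + GL) / (2(EG − F²)) = 0.
At (u, v) = (3/2, pi/5): H = 0.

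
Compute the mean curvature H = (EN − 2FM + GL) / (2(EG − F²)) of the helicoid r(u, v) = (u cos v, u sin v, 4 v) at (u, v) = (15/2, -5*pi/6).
H = 0

With E = 1, F = 0, G = u^2 + 16, L = 0, M = -4/sqrt(u^2 + 16), N = 0, assemble
  H = (EN − 2FM + GL) / (2(EG − F²)) = 0.
At (u, v) = (15/2, -5*pi/6): H = 0.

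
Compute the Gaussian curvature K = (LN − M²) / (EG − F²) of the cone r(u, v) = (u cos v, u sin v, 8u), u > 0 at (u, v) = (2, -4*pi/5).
K = 0

Coefficients of the first fundamental form: E = 65, F = 0, G = u^2.
Coefficients of the second fundamental form: L = 0, M = 0, N = 8*sqrt(65)*u^2/(65*Abs(u)).
Assemble K = (LN − M²)/(EG − F²) = 0. At (u, v) = (2, -4*pi/5): K = 0.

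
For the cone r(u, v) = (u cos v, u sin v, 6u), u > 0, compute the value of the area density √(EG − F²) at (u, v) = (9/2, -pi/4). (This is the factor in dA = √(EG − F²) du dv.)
√(EG − F²)|_{(9/2, -pi/4)} = 9*sqrt(37)/2

E = 37, F = 0, G = u^2, so EG − F² = 37*u^2. Taking the positive square root: √(EG − F²) = sqrt(37)*Abs(u). At (u, v) = (9/2, -pi/4): 9*sqrt(37)/2.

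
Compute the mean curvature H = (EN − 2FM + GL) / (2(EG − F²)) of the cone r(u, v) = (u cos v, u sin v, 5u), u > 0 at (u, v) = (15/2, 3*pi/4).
H = sqrt(26)/78

With E = 26, F = 0, G = u^2, L = 0, M = 0, N = 5*sqrt(26)*u^2/(26*Abs(u)), assemble
  H = (EN − 2FM + GL) / (2(EG − F²)) = 5*sqrt(26)/(52*Abs(u)).
At (u, v) = (15/2, 3*pi/4): H = sqrt(26)/78.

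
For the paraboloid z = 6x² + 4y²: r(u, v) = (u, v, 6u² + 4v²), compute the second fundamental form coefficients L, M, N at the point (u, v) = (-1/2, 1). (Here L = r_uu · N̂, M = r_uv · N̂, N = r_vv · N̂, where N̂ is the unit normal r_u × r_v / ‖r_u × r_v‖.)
L = 12*sqrt(101)/101;  M = 0;  N = 8*sqrt(101)/101

Compute the unit normal N̂(u, v) = (-12*u/sqrt(144*u^2 + 64*v^2 + 1), -8*v/sqrt(144*u^2 + 64*v^2 + 1), 1/sqrt(144*u^2 + 64*v^2 + 1)), and the second partials r_uu, r_uv, r_vv. Take dot products:
  L(u, v) = r_uu · N̂ = 12/sqrt(144*u^2 + 64*v^2 + 1),
  M(u, v) = r_uv · N̂ = 0,
  N(u, v) = r_vv · N̂ = 8/sqrt(144*u^2 + 64*v^2 + 1).
Evaluating at (u, v) = (-1/2, 1):
  L = 12*sqrt(101)/101, M = 0, N = 8*sqrt(101)/101.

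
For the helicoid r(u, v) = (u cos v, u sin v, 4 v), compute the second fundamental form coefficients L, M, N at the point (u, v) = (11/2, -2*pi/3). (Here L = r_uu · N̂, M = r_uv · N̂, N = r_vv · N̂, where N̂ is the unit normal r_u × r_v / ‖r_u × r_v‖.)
L = 0;  M = -8*sqrt(185)/185;  N = 0

Compute the unit normal N̂(u, v) = (4*sin(v)/sqrt(u^2 + 16), -4*cos(v)/sqrt(u^2 + 16), u/sqrt(u^2 + 16)), and the second partials r_uu, r_uv, r_vv. Take dot products:
  L(u, v) = r_uu · N̂ = 0,
  M(u, v) = r_uv · N̂ = -4/sqrt(u^2 + 16),
  N(u, v) = r_vv · N̂ = 0.
Evaluating at (u, v) = (11/2, -2*pi/3):
  L = 0, M = -8*sqrt(185)/185, N = 0.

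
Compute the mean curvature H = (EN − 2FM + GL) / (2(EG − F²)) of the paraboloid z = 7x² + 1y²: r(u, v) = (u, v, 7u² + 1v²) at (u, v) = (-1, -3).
H = 456*sqrt(233)/54289

With E = 196*u^2 + 1, F = 28*u*v, G = 4*v^2 + 1, L = 14/sqrt(196*u^2 + 4*v^2 + 1), M = 0, N = 2/sqrt(196*u^2 + 4*v^2 + 1), assemble
  H = (EN − 2FM + GL) / (2(EG − F²)) = 4*(49*u^2 + 7*v^2 + 2)/(196*u^2 + 4*v^2 + 1)^(3/2).
At (u, v) = (-1, -3): H = 456*sqrt(233)/54289.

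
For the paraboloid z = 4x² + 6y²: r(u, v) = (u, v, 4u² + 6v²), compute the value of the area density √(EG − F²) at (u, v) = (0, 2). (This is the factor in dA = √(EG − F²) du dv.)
√(EG − F²)|_{(0, 2)} = sqrt(577)

E = 64*u^2 + 1, F = 96*u*v, G = 144*v^2 + 1, so EG − F² = 64*u^2 + 144*v^2 + 1. Taking the positive square root: √(EG − F²) = sqrt(64*u^2 + 144*v^2 + 1). At (u, v) = (0, 2): sqrt(577).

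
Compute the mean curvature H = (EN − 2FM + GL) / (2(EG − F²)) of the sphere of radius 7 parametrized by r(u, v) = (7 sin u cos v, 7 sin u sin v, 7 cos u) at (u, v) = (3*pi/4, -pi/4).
H = -1/7

With E = 49, F = 0, G = 49*sin(u)^2, L = -7*sin(u)/Abs(sin(u)), M = 0, N = -7*sin(u)^3/Abs(sin(u)), assemble
  H = (EN − 2FM + GL) / (2(EG − F²)) = -sin(u)/(7*Abs(sin(u))).
At (u, v) = (3*pi/4, -pi/4): H = -1/7.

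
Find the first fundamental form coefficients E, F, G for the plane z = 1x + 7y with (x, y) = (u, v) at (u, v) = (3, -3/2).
E = 2;  F = 7;  G = 50

Partials: r_u = (1, 0, 1), r_v = (0, 1, 7). As functions of (u, v):
  E = r_u · r_u = 2,
  F = r_u · r_v = 7,
  G = r_v · r_v = 50.
Evaluating at (u, v) = (3, -3/2): E = 2, F = 7, G = 50.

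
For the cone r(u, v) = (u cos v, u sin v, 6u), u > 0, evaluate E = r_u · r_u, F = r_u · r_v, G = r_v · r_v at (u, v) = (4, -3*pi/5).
E = 37;  F = 0;  G = 16

Partials: r_u = (cos(v), sin(v), 6), r_v = (-u*sin(v), u*cos(v), 0). As functions of (u, v):
  E = r_u · r_u = 37,
  F = r_u · r_v = 0,
  G = r_v · r_v = u^2.
Evaluating at (u, v) = (4, -3*pi/5): E = 37, F = 0, G = 16.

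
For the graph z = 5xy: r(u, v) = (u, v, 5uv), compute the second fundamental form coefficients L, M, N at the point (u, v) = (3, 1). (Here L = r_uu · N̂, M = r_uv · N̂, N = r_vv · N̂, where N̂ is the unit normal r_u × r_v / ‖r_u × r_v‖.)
L = 0;  M = 5*sqrt(251)/251;  N = 0

Compute the unit normal N̂(u, v) = (-5*v/sqrt(25*u^2 + 25*v^2 + 1), -5*u/sqrt(25*u^2 + 25*v^2 + 1), 1/sqrt(25*u^2 + 25*v^2 + 1)), and the second partials r_uu, r_uv, r_vv. Take dot products:
  L(u, v) = r_uu · N̂ = 0,
  M(u, v) = r_uv · N̂ = 5/sqrt(25*u^2 + 25*v^2 + 1),
  N(u, v) = r_vv · N̂ = 0.
Evaluating at (u, v) = (3, 1):
  L = 0, M = 5*sqrt(251)/251, N = 0.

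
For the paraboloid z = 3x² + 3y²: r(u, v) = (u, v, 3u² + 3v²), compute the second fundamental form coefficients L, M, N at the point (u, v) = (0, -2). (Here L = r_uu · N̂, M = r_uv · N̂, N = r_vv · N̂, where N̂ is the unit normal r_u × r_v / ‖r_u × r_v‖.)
L = 6*sqrt(145)/145;  M = 0;  N = 6*sqrt(145)/145

Compute the unit normal N̂(u, v) = (-6*u/sqrt(36*u^2 + 36*v^2 + 1), -6*v/sqrt(36*u^2 + 36*v^2 + 1), 1/sqrt(36*u^2 + 36*v^2 + 1)), and the second partials r_uu, r_uv, r_vv. Take dot products:
  L(u, v) = r_uu · N̂ = 6/sqrt(36*u^2 + 36*v^2 + 1),
  M(u, v) = r_uv · N̂ = 0,
  N(u, v) = r_vv · N̂ = 6/sqrt(36*u^2 + 36*v^2 + 1).
Evaluating at (u, v) = (0, -2):
  L = 6*sqrt(145)/145, M = 0, N = 6*sqrt(145)/145.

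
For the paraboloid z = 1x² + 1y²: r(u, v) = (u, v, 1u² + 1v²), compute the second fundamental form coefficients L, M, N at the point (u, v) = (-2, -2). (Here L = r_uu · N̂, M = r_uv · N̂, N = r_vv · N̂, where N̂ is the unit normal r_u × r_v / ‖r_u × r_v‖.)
L = 2*sqrt(33)/33;  M = 0;  N = 2*sqrt(33)/33

Compute the unit normal N̂(u, v) = (-2*u/sqrt(4*u^2 + 4*v^2 + 1), -2*v/sqrt(4*u^2 + 4*v^2 + 1), 1/sqrt(4*u^2 + 4*v^2 + 1)), and the second partials r_uu, r_uv, r_vv. Take dot products:
  L(u, v) = r_uu · N̂ = 2/sqrt(4*u^2 + 4*v^2 + 1),
  M(u, v) = r_uv · N̂ = 0,
  N(u, v) = r_vv · N̂ = 2/sqrt(4*u^2 + 4*v^2 + 1).
Evaluating at (u, v) = (-2, -2):
  L = 2*sqrt(33)/33, M = 0, N = 2*sqrt(33)/33.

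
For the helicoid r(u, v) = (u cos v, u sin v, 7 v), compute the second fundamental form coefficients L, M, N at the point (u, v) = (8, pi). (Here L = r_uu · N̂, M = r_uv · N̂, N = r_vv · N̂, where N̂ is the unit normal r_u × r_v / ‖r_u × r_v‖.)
L = 0;  M = -7*sqrt(113)/113;  N = 0

Compute the unit normal N̂(u, v) = (7*sin(v)/sqrt(u^2 + 49), -7*cos(v)/sqrt(u^2 + 49), u/sqrt(u^2 + 49)), and the second partials r_uu, r_uv, r_vv. Take dot products:
  L(u, v) = r_uu · N̂ = 0,
  M(u, v) = r_uv · N̂ = -7/sqrt(u^2 + 49),
  N(u, v) = r_vv · N̂ = 0.
Evaluating at (u, v) = (8, pi):
  L = 0, M = -7*sqrt(113)/113, N = 0.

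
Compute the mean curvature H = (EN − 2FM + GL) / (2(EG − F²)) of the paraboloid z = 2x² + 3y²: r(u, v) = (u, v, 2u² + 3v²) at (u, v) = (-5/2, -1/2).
H = 323*sqrt(110)/12100

With E = 16*u^2 + 1, F = 24*u*v, G = 36*v^2 + 1, L = 4/sqrt(16*u^2 + 36*v^2 + 1), M = 0, N = 6/sqrt(16*u^2 + 36*v^2 + 1), assemble
  H = (EN − 2FM + GL) / (2(EG − F²)) = (48*u^2 + 72*v^2 + 5)/(16*u^2 + 36*v^2 + 1)^(3/2).
At (u, v) = (-5/2, -1/2): H = 323*sqrt(110)/12100.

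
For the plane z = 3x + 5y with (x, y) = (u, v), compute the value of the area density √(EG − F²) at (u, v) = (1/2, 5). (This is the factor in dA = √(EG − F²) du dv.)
√(EG − F²)|_{(1/2, 5)} = sqrt(35)

E = 10, F = 15, G = 26, so EG − F² = 35. Taking the positive square root: √(EG − F²) = sqrt(35). At (u, v) = (1/2, 5): sqrt(35).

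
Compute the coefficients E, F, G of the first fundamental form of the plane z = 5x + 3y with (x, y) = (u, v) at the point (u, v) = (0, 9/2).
E = 26;  F = 15;  G = 10

Partials: r_u = (1, 0, 5), r_v = (0, 1, 3). As functions of (u, v):
  E = r_u · r_u = 26,
  F = r_u · r_v = 15,
  G = r_v · r_v = 10.
Evaluating at (u, v) = (0, 9/2): E = 26, F = 15, G = 10.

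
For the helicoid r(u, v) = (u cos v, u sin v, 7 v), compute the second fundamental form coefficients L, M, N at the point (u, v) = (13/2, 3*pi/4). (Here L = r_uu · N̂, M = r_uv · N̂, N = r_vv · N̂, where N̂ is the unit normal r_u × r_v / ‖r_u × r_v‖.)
L = 0;  M = -14*sqrt(365)/365;  N = 0

Compute the unit normal N̂(u, v) = (7*sin(v)/sqrt(u^2 + 49), -7*cos(v)/sqrt(u^2 + 49), u/sqrt(u^2 + 49)), and the second partials r_uu, r_uv, r_vv. Take dot products:
  L(u, v) = r_uu · N̂ = 0,
  M(u, v) = r_uv · N̂ = -7/sqrt(u^2 + 49),
  N(u, v) = r_vv · N̂ = 0.
Evaluating at (u, v) = (13/2, 3*pi/4):
  L = 0, M = -14*sqrt(365)/365, N = 0.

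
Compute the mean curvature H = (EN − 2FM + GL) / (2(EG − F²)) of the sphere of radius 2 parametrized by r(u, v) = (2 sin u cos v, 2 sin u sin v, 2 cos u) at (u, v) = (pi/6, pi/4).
H = -1/2

With E = 4, F = 0, G = 4*sin(u)^2, L = -2*sin(u)/Abs(sin(u)), M = 0, N = -2*sin(u)^3/Abs(sin(u)), assemble
  H = (EN − 2FM + GL) / (2(EG − F²)) = -sin(u)/(2*Abs(sin(u))).
At (u, v) = (pi/6, pi/4): H = -1/2.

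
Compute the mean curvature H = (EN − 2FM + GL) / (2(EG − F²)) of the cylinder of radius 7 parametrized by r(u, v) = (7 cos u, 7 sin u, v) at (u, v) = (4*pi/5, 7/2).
H = -1/14

With E = 49, F = 0, G = 1, L = -7, M = 0, N = 0, assemble
  H = (EN − 2FM + GL) / (2(EG − F²)) = -1/14.
At (u, v) = (4*pi/5, 7/2): H = -1/14.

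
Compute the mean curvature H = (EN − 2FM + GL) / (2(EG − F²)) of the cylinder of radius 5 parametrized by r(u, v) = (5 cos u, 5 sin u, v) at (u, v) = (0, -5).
H = -1/10

With E = 25, F = 0, G = 1, L = -5, M = 0, N = 0, assemble
  H = (EN − 2FM + GL) / (2(EG − F²)) = -1/10.
At (u, v) = (0, -5): H = -1/10.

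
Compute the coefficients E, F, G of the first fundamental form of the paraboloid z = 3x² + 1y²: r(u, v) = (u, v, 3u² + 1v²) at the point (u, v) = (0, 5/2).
E = 1;  F = 0;  G = 26

Partials: r_u = (1, 0, 6*u), r_v = (0, 1, 2*v). As functions of (u, v):
  E = r_u · r_u = 36*u^2 + 1,
  F = r_u · r_v = 12*u*v,
  G = r_v · r_v = 4*v^2 + 1.
Evaluating at (u, v) = (0, 5/2): E = 1, F = 0, G = 26.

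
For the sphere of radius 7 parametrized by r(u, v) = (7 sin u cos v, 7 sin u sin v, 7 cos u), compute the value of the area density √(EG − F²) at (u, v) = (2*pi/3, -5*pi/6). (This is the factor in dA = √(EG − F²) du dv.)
√(EG − F²)|_{(2*pi/3, -5*pi/6)} = 49*sqrt(3)/2

E = 49, F = 0, G = 49*sin(u)^2, so EG − F² = 2401*sin(u)^2. Taking the positive square root: √(EG − F²) = 49*Abs(sin(u)). At (u, v) = (2*pi/3, -5*pi/6): 49*sqrt(3)/2.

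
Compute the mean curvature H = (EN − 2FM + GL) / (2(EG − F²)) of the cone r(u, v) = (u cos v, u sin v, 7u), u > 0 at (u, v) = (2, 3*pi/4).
H = 7*sqrt(2)/40

With E = 50, F = 0, G = u^2, L = 0, M = 0, N = 7*sqrt(2)*u^2/(10*Abs(u)), assemble
  H = (EN − 2FM + GL) / (2(EG − F²)) = 7*sqrt(2)/(20*Abs(u)).
At (u, v) = (2, 3*pi/4): H = 7*sqrt(2)/40.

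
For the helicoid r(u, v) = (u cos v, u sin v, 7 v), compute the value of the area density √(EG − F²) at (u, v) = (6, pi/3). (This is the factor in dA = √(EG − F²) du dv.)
√(EG − F²)|_{(6, pi/3)} = sqrt(85)

E = 1, F = 0, G = u^2 + 49, so EG − F² = u^2 + 49. Taking the positive square root: √(EG − F²) = sqrt(u^2 + 49). At (u, v) = (6, pi/3): sqrt(85).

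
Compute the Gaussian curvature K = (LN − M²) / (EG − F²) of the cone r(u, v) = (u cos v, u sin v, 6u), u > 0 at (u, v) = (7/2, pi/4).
K = 0

Coefficients of the first fundamental form: E = 37, F = 0, G = u^2.
Coefficients of the second fundamental form: L = 0, M = 0, N = 6*sqrt(37)*u^2/(37*Abs(u)).
Assemble K = (LN − M²)/(EG − F²) = 0. At (u, v) = (7/2, pi/4): K = 0.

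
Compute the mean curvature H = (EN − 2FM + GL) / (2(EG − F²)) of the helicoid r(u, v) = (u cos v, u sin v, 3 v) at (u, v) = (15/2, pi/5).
H = 0

With E = 1, F = 0, G = u^2 + 9, L = 0, M = -3/sqrt(u^2 + 9), N = 0, assemble
  H = (EN − 2FM + GL) / (2(EG − F²)) = 0.
At (u, v) = (15/2, pi/5): H = 0.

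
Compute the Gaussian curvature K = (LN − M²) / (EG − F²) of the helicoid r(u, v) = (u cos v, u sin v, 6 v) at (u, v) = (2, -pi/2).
K = -9/400

Coefficients of the first fundamental form: E = 1, F = 0, G = u^2 + 36.
Coefficients of the second fundamental form: L = 0, M = -6/sqrt(u^2 + 36), N = 0.
Assemble K = (LN − M²)/(EG − F²) = -36/(u^2 + 36)^2. At (u, v) = (2, -pi/2): K = -9/400.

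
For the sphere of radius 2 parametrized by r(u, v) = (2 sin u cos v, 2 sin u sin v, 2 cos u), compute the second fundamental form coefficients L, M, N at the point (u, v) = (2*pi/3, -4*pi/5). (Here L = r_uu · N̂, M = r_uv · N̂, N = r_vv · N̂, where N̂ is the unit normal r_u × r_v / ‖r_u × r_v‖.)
L = -2;  M = 0;  N = -3/2

Compute the unit normal N̂(u, v) = (sin(u)^2*cos(v)/Abs(sin(u)), sin(u)^2*sin(v)/Abs(sin(u)), sin(2*u)/(2*Abs(sin(u)))), and the second partials r_uu, r_uv, r_vv. Take dot products:
  L(u, v) = r_uu · N̂ = -2*sin(u)/Abs(sin(u)),
  M(u, v) = r_uv · N̂ = 0,
  N(u, v) = r_vv · N̂ = -2*sin(u)^3/Abs(sin(u)).
Evaluating at (u, v) = (2*pi/3, -4*pi/5):
  L = -2, M = 0, N = -3/2.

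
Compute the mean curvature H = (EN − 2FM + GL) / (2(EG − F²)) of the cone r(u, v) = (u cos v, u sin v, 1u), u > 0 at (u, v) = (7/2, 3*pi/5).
H = sqrt(2)/14

With E = 2, F = 0, G = u^2, L = 0, M = 0, N = sqrt(2)*u^2/(2*Abs(u)), assemble
  H = (EN − 2FM + GL) / (2(EG − F²)) = sqrt(2)/(4*Abs(u)).
At (u, v) = (7/2, 3*pi/5): H = sqrt(2)/14.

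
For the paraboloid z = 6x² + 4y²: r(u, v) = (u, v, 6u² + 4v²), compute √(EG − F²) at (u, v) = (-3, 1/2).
√(EG − F²)|_{(-3, 1/2)} = sqrt(1313)

E = 144*u^2 + 1, F = 96*u*v, G = 64*v^2 + 1; EG − F² = 144*u^2 + 64*v^2 + 1; √(EG − F²) = sqrt(144*u^2 + 64*v^2 + 1). At the given point: sqrt(1313).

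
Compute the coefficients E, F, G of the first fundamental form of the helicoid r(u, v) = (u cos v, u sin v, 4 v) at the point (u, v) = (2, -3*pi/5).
E = 1;  F = 0;  G = 20

Partials: r_u = (cos(v), sin(v), 0), r_v = (-u*sin(v), u*cos(v), 4). As functions of (u, v):
  E = r_u · r_u = 1,
  F = r_u · r_v = 0,
  G = r_v · r_v = u^2 + 16.
Evaluating at (u, v) = (2, -3*pi/5): E = 1, F = 0, G = 20.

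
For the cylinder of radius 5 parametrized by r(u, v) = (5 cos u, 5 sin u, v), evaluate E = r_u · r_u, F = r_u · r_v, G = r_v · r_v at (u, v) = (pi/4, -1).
E = 25;  F = 0;  G = 1

Partials: r_u = (-5*sin(u), 5*cos(u), 0), r_v = (0, 0, 1). As functions of (u, v):
  E = r_u · r_u = 25,
  F = r_u · r_v = 0,
  G = r_v · r_v = 1.
Evaluating at (u, v) = (pi/4, -1): E = 25, F = 0, G = 1.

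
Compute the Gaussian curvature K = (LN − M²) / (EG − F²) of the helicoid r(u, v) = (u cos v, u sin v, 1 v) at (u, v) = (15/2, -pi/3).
K = -16/52441

Coefficients of the first fundamental form: E = 1, F = 0, G = u^2 + 1.
Coefficients of the second fundamental form: L = 0, M = -1/sqrt(u^2 + 1), N = 0.
Assemble K = (LN − M²)/(EG − F²) = -1/(u^2 + 1)^2. At (u, v) = (15/2, -pi/3): K = -16/52441.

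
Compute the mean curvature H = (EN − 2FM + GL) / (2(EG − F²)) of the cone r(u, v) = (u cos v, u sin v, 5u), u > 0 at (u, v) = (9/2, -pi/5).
H = 5*sqrt(26)/234

With E = 26, F = 0, G = u^2, L = 0, M = 0, N = 5*sqrt(26)*u^2/(26*Abs(u)), assemble
  H = (EN − 2FM + GL) / (2(EG − F²)) = 5*sqrt(26)/(52*Abs(u)).
At (u, v) = (9/2, -pi/5): H = 5*sqrt(26)/234.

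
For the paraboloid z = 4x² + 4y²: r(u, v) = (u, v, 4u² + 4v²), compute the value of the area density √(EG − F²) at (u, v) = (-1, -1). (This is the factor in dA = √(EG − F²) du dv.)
√(EG − F²)|_{(-1, -1)} = sqrt(129)

E = 64*u^2 + 1, F = 64*u*v, G = 64*v^2 + 1, so EG − F² = 64*u^2 + 64*v^2 + 1. Taking the positive square root: √(EG − F²) = sqrt(64*u^2 + 64*v^2 + 1). At (u, v) = (-1, -1): sqrt(129).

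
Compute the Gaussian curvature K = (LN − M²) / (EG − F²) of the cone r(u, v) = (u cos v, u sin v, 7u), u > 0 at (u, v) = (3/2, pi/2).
K = 0

Coefficients of the first fundamental form: E = 50, F = 0, G = u^2.
Coefficients of the second fundamental form: L = 0, M = 0, N = 7*sqrt(2)*u^2/(10*Abs(u)).
Assemble K = (LN − M²)/(EG − F²) = 0. At (u, v) = (3/2, pi/2): K = 0.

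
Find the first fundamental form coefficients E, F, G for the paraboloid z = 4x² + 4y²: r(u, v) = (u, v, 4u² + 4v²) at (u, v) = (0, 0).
E = 1;  F = 0;  G = 1

Partials: r_u = (1, 0, 8*u), r_v = (0, 1, 8*v). As functions of (u, v):
  E = r_u · r_u = 64*u^2 + 1,
  F = r_u · r_v = 64*u*v,
  G = r_v · r_v = 64*v^2 + 1.
Evaluating at (u, v) = (0, 0): E = 1, F = 0, G = 1.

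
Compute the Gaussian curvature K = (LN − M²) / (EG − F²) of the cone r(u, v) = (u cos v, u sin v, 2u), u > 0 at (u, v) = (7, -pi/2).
K = 0

Coefficients of the first fundamental form: E = 5, F = 0, G = u^2.
Coefficients of the second fundamental form: L = 0, M = 0, N = 2*sqrt(5)*u^2/(5*Abs(u)).
Assemble K = (LN − M²)/(EG − F²) = 0. At (u, v) = (7, -pi/2): K = 0.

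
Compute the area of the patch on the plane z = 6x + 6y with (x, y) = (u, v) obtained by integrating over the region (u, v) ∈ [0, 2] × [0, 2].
Area = 4*sqrt(73)

Area = ∫∫ √(EG − F²) du dv with √(EG − F²) = sqrt(73). Integrating over [0, 2] × [0, 2] gives 4*sqrt(73).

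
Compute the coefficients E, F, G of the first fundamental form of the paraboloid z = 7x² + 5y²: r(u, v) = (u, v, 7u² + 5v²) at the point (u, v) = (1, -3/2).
E = 197;  F = -210;  G = 226

Partials: r_u = (1, 0, 14*u), r_v = (0, 1, 10*v). As functions of (u, v):
  E = r_u · r_u = 196*u^2 + 1,
  F = r_u · r_v = 140*u*v,
  G = r_v · r_v = 100*v^2 + 1.
Evaluating at (u, v) = (1, -3/2): E = 197, F = -210, G = 226.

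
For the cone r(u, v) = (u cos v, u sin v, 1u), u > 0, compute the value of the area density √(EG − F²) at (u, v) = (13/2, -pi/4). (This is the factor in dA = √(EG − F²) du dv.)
√(EG − F²)|_{(13/2, -pi/4)} = 13*sqrt(2)/2

E = 2, F = 0, G = u^2, so EG − F² = 2*u^2. Taking the positive square root: √(EG − F²) = sqrt(2)*Abs(u). At (u, v) = (13/2, -pi/4): 13*sqrt(2)/2.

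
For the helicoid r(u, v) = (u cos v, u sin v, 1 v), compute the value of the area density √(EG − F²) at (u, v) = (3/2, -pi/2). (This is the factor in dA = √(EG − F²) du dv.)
√(EG − F²)|_{(3/2, -pi/2)} = sqrt(13)/2

E = 1, F = 0, G = u^2 + 1, so EG − F² = u^2 + 1. Taking the positive square root: √(EG − F²) = sqrt(u^2 + 1). At (u, v) = (3/2, -pi/2): sqrt(13)/2.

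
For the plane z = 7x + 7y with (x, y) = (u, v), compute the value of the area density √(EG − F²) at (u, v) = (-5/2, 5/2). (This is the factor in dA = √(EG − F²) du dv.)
√(EG − F²)|_{(-5/2, 5/2)} = 3*sqrt(11)

E = 50, F = 49, G = 50, so EG − F² = 99. Taking the positive square root: √(EG − F²) = 3*sqrt(11). At (u, v) = (-5/2, 5/2): 3*sqrt(11).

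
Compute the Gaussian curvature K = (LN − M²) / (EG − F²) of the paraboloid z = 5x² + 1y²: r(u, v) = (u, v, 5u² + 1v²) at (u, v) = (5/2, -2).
K = 5/103041

Coefficients of the first fundamental form: E = 100*u^2 + 1, F = 20*u*v, G = 4*v^2 + 1.
Coefficients of the second fundamental form: L = 10/sqrt(100*u^2 + 4*v^2 + 1), M = 0, N = 2/sqrt(100*u^2 + 4*v^2 + 1).
Assemble K = (LN − M²)/(EG − F²) = 20/(10000*u^4 + 800*u^2*v^2 + 200*u^2 + 16*v^4 + 8*v^2 + 1). At (u, v) = (5/2, -2): K = 5/103041.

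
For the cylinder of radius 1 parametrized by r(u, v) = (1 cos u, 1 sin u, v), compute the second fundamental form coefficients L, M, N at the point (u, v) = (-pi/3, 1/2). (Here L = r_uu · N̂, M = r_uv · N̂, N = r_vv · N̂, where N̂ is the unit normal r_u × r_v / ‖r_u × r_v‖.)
L = -1;  M = 0;  N = 0

Compute the unit normal N̂(u, v) = (cos(u), sin(u), 0), and the second partials r_uu, r_uv, r_vv. Take dot products:
  L(u, v) = r_uu · N̂ = -1,
  M(u, v) = r_uv · N̂ = 0,
  N(u, v) = r_vv · N̂ = 0.
Evaluating at (u, v) = (-pi/3, 1/2):
  L = -1, M = 0, N = 0.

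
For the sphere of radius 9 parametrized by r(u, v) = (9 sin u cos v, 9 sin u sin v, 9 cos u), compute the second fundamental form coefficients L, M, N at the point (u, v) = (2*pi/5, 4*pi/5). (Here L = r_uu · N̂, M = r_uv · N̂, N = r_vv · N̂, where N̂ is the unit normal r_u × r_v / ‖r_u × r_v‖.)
L = -9;  M = 0;  N = -45/8 - 9*sqrt(5)/8

Compute the unit normal N̂(u, v) = (sin(u)^2*cos(v)/Abs(sin(u)), sin(u)^2*sin(v)/Abs(sin(u)), sin(2*u)/(2*Abs(sin(u)))), and the second partials r_uu, r_uv, r_vv. Take dot products:
  L(u, v) = r_uu · N̂ = -9*sin(u)/Abs(sin(u)),
  M(u, v) = r_uv · N̂ = 0,
  N(u, v) = r_vv · N̂ = -9*sin(u)^3/Abs(sin(u)).
Evaluating at (u, v) = (2*pi/5, 4*pi/5):
  L = -9, M = 0, N = -45/8 - 9*sqrt(5)/8.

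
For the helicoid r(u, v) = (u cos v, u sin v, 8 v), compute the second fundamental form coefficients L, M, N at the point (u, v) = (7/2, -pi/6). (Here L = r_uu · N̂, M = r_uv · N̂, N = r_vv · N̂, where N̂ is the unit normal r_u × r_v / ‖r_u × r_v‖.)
L = 0;  M = -16*sqrt(305)/305;  N = 0

Compute the unit normal N̂(u, v) = (8*sin(v)/sqrt(u^2 + 64), -8*cos(v)/sqrt(u^2 + 64), u/sqrt(u^2 + 64)), and the second partials r_uu, r_uv, r_vv. Take dot products:
  L(u, v) = r_uu · N̂ = 0,
  M(u, v) = r_uv · N̂ = -8/sqrt(u^2 + 64),
  N(u, v) = r_vv · N̂ = 0.
Evaluating at (u, v) = (7/2, -pi/6):
  L = 0, M = -16*sqrt(305)/305, N = 0.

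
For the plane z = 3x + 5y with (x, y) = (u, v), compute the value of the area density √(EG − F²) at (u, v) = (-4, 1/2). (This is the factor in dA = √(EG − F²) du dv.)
√(EG − F²)|_{(-4, 1/2)} = sqrt(35)

E = 10, F = 15, G = 26, so EG − F² = 35. Taking the positive square root: √(EG − F²) = sqrt(35). At (u, v) = (-4, 1/2): sqrt(35).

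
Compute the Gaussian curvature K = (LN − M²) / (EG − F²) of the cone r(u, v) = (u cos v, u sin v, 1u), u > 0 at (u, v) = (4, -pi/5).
K = 0

Coefficients of the first fundamental form: E = 2, F = 0, G = u^2.
Coefficients of the second fundamental form: L = 0, M = 0, N = sqrt(2)*u^2/(2*Abs(u)).
Assemble K = (LN − M²)/(EG − F²) = 0. At (u, v) = (4, -pi/5): K = 0.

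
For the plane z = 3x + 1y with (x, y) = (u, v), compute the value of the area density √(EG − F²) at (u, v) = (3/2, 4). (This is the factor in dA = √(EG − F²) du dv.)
√(EG − F²)|_{(3/2, 4)} = sqrt(11)

E = 10, F = 3, G = 2, so EG − F² = 11. Taking the positive square root: √(EG − F²) = sqrt(11). At (u, v) = (3/2, 4): sqrt(11).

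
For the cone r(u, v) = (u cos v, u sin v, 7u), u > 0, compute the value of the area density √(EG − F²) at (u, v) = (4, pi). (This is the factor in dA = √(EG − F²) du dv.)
√(EG − F²)|_{(4, pi)} = 20*sqrt(2)

E = 50, F = 0, G = u^2, so EG − F² = 50*u^2. Taking the positive square root: √(EG − F²) = 5*sqrt(2)*Abs(u). At (u, v) = (4, pi): 20*sqrt(2).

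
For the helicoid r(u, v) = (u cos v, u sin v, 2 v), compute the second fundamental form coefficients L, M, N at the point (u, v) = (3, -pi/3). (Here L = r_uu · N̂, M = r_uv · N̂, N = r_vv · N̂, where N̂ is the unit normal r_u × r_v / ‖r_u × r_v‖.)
L = 0;  M = -2*sqrt(13)/13;  N = 0

Compute the unit normal N̂(u, v) = (2*sin(v)/sqrt(u^2 + 4), -2*cos(v)/sqrt(u^2 + 4), u/sqrt(u^2 + 4)), and the second partials r_uu, r_uv, r_vv. Take dot products:
  L(u, v) = r_uu · N̂ = 0,
  M(u, v) = r_uv · N̂ = -2/sqrt(u^2 + 4),
  N(u, v) = r_vv · N̂ = 0.
Evaluating at (u, v) = (3, -pi/3):
  L = 0, M = -2*sqrt(13)/13, N = 0.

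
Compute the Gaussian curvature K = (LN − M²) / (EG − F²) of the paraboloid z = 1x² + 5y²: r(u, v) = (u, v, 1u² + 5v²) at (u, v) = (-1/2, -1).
K = 5/2601

Coefficients of the first fundamental form: E = 4*u^2 + 1, F = 20*u*v, G = 100*v^2 + 1.
Coefficients of the second fundamental form: L = 2/sqrt(4*u^2 + 100*v^2 + 1), M = 0, N = 10/sqrt(4*u^2 + 100*v^2 + 1).
Assemble K = (LN − M²)/(EG − F²) = 20/(16*u^4 + 800*u^2*v^2 + 8*u^2 + 10000*v^4 + 200*v^2 + 1). At (u, v) = (-1/2, -1): K = 5/2601.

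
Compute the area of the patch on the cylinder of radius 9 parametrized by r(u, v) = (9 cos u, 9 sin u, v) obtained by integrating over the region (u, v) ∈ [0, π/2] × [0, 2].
Area = 9*pi

Area = ∫∫ √(EG − F²) du dv with √(EG − F²) = 9. Integrating over [0, π/2] × [0, 2] gives 9*pi.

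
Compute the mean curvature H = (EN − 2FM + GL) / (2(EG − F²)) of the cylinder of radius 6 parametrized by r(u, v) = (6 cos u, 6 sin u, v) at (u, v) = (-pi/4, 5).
H = -1/12

With E = 36, F = 0, G = 1, L = -6, M = 0, N = 0, assemble
  H = (EN − 2FM + GL) / (2(EG − F²)) = -1/12.
At (u, v) = (-pi/4, 5): H = -1/12.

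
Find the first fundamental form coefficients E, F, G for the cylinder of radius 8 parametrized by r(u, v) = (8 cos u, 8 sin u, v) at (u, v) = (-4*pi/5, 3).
E = 64;  F = 0;  G = 1

Partials: r_u = (-8*sin(u), 8*cos(u), 0), r_v = (0, 0, 1). As functions of (u, v):
  E = r_u · r_u = 64,
  F = r_u · r_v = 0,
  G = r_v · r_v = 1.
Evaluating at (u, v) = (-4*pi/5, 3): E = 64, F = 0, G = 1.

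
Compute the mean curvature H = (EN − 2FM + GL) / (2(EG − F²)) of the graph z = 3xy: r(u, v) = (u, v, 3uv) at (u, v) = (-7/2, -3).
H = -2268*sqrt(769)/591361

With E = 9*v^2 + 1, F = 9*u*v, G = 9*u^2 + 1, L = 0, M = 3/sqrt(9*u^2 + 9*v^2 + 1), N = 0, assemble
  H = (EN − 2FM + GL) / (2(EG − F²)) = -27*u*v/(9*u^2 + 9*v^2 + 1)^(3/2).
At (u, v) = (-7/2, -3): H = -2268*sqrt(769)/591361.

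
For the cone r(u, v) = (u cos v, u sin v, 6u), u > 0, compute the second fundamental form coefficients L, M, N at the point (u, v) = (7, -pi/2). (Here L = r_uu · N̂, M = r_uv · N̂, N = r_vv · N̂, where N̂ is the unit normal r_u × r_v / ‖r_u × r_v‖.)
L = 0;  M = 0;  N = 42*sqrt(37)/37

Compute the unit normal N̂(u, v) = (-6*sqrt(37)*u*cos(v)/(37*Abs(u)), -6*sqrt(37)*u*sin(v)/(37*Abs(u)), sqrt(37)*u/(37*Abs(u))), and the second partials r_uu, r_uv, r_vv. Take dot products:
  L(u, v) = r_uu · N̂ = 0,
  M(u, v) = r_uv · N̂ = 0,
  N(u, v) = r_vv · N̂ = 6*sqrt(37)*u^2/(37*Abs(u)).
Evaluating at (u, v) = (7, -pi/2):
  L = 0, M = 0, N = 42*sqrt(37)/37.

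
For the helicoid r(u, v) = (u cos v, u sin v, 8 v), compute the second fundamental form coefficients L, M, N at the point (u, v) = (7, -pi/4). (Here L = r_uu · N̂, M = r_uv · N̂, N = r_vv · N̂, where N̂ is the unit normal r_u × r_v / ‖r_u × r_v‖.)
L = 0;  M = -8*sqrt(113)/113;  N = 0

Compute the unit normal N̂(u, v) = (8*sin(v)/sqrt(u^2 + 64), -8*cos(v)/sqrt(u^2 + 64), u/sqrt(u^2 + 64)), and the second partials r_uu, r_uv, r_vv. Take dot products:
  L(u, v) = r_uu · N̂ = 0,
  M(u, v) = r_uv · N̂ = -8/sqrt(u^2 + 64),
  N(u, v) = r_vv · N̂ = 0.
Evaluating at (u, v) = (7, -pi/4):
  L = 0, M = -8*sqrt(113)/113, N = 0.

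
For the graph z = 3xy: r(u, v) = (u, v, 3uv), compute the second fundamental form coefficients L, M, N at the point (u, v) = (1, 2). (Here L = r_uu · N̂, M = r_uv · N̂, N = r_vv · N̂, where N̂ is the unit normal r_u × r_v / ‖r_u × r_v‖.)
L = 0;  M = 3*sqrt(46)/46;  N = 0

Compute the unit normal N̂(u, v) = (-3*v/sqrt(9*u^2 + 9*v^2 + 1), -3*u/sqrt(9*u^2 + 9*v^2 + 1), 1/sqrt(9*u^2 + 9*v^2 + 1)), and the second partials r_uu, r_uv, r_vv. Take dot products:
  L(u, v) = r_uu · N̂ = 0,
  M(u, v) = r_uv · N̂ = 3/sqrt(9*u^2 + 9*v^2 + 1),
  N(u, v) = r_vv · N̂ = 0.
Evaluating at (u, v) = (1, 2):
  L = 0, M = 3*sqrt(46)/46, N = 0.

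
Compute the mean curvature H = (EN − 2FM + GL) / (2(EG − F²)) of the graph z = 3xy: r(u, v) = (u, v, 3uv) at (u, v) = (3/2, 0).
H = 0

With E = 9*v^2 + 1, F = 9*u*v, G = 9*u^2 + 1, L = 0, M = 3/sqrt(9*u^2 + 9*v^2 + 1), N = 0, assemble
  H = (EN − 2FM + GL) / (2(EG − F²)) = -27*u*v/(9*u^2 + 9*v^2 + 1)^(3/2).
At (u, v) = (3/2, 0): H = 0.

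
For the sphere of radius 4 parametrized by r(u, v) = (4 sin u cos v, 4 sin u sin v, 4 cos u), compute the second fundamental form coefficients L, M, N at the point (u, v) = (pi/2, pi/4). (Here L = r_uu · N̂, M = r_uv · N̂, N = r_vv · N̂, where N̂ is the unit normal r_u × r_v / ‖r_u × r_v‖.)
L = -4;  M = 0;  N = -4

Compute the unit normal N̂(u, v) = (sin(u)^2*cos(v)/Abs(sin(u)), sin(u)^2*sin(v)/Abs(sin(u)), sin(2*u)/(2*Abs(sin(u)))), and the second partials r_uu, r_uv, r_vv. Take dot products:
  L(u, v) = r_uu · N̂ = -4*sin(u)/Abs(sin(u)),
  M(u, v) = r_uv · N̂ = 0,
  N(u, v) = r_vv · N̂ = -4*sin(u)^3/Abs(sin(u)).
Evaluating at (u, v) = (pi/2, pi/4):
  L = -4, M = 0, N = -4.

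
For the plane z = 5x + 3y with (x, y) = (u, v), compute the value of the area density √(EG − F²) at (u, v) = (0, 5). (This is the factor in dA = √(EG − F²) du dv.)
√(EG − F²)|_{(0, 5)} = sqrt(35)

E = 26, F = 15, G = 10, so EG − F² = 35. Taking the positive square root: √(EG − F²) = sqrt(35). At (u, v) = (0, 5): sqrt(35).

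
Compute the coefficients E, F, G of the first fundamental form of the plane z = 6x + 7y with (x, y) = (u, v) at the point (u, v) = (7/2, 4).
E = 37;  F = 42;  G = 50

Partials: r_u = (1, 0, 6), r_v = (0, 1, 7). As functions of (u, v):
  E = r_u · r_u = 37,
  F = r_u · r_v = 42,
  G = r_v · r_v = 50.
Evaluating at (u, v) = (7/2, 4): E = 37, F = 42, G = 50.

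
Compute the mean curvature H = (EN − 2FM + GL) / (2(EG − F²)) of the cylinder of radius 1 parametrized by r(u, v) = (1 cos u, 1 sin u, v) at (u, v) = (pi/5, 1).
H = -1/2

With E = 1, F = 0, G = 1, L = -1, M = 0, N = 0, assemble
  H = (EN − 2FM + GL) / (2(EG − F²)) = -1/2.
At (u, v) = (pi/5, 1): H = -1/2.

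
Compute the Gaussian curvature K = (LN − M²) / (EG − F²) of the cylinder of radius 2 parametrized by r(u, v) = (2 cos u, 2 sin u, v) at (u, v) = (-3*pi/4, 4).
K = 0

Coefficients of the first fundamental form: E = 4, F = 0, G = 1.
Coefficients of the second fundamental form: L = -2, M = 0, N = 0.
Assemble K = (LN − M²)/(EG − F²) = 0. At (u, v) = (-3*pi/4, 4): K = 0.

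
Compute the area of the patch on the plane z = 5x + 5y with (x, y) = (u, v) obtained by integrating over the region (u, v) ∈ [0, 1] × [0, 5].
Area = 5*sqrt(51)

Area = ∫∫ √(EG − F²) du dv with √(EG − F²) = sqrt(51). Integrating over [0, 1] × [0, 5] gives 5*sqrt(51).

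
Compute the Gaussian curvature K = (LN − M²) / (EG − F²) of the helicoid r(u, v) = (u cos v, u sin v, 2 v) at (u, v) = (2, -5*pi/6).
K = -1/16

Coefficients of the first fundamental form: E = 1, F = 0, G = u^2 + 4.
Coefficients of the second fundamental form: L = 0, M = -2/sqrt(u^2 + 4), N = 0.
Assemble K = (LN − M²)/(EG − F²) = -4/(u^2 + 4)^2. At (u, v) = (2, -5*pi/6): K = -1/16.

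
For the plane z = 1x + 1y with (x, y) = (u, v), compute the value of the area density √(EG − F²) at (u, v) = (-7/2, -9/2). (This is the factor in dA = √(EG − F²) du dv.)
√(EG − F²)|_{(-7/2, -9/2)} = sqrt(3)

E = 2, F = 1, G = 2, so EG − F² = 3. Taking the positive square root: √(EG − F²) = sqrt(3). At (u, v) = (-7/2, -9/2): sqrt(3).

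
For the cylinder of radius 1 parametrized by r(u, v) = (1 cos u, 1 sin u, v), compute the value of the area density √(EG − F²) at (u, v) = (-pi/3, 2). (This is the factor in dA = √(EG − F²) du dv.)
√(EG − F²)|_{(-pi/3, 2)} = 1

E = 1, F = 0, G = 1, so EG − F² = 1. Taking the positive square root: √(EG − F²) = 1. At (u, v) = (-pi/3, 2): 1.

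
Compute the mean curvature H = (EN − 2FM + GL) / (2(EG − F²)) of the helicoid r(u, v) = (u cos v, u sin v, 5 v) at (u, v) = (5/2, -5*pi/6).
H = 0

With E = 1, F = 0, G = u^2 + 25, L = 0, M = -5/sqrt(u^2 + 25), N = 0, assemble
  H = (EN − 2FM + GL) / (2(EG − F²)) = 0.
At (u, v) = (5/2, -5*pi/6): H = 0.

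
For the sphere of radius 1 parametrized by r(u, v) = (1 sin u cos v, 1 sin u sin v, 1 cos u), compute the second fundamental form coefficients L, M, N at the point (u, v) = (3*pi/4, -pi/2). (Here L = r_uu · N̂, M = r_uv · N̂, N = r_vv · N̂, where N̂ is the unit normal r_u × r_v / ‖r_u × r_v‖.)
L = -1;  M = 0;  N = -1/2

Compute the unit normal N̂(u, v) = (sin(u)^2*cos(v)/Abs(sin(u)), sin(u)^2*sin(v)/Abs(sin(u)), sin(2*u)/(2*Abs(sin(u)))), and the second partials r_uu, r_uv, r_vv. Take dot products:
  L(u, v) = r_uu · N̂ = -sin(u)/Abs(sin(u)),
  M(u, v) = r_uv · N̂ = 0,
  N(u, v) = r_vv · N̂ = -sin(u)^3/Abs(sin(u)).
Evaluating at (u, v) = (3*pi/4, -pi/2):
  L = -1, M = 0, N = -1/2.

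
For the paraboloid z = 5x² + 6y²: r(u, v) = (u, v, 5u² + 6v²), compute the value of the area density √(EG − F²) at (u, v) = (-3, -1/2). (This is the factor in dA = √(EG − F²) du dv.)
√(EG − F²)|_{(-3, -1/2)} = sqrt(937)

E = 100*u^2 + 1, F = 120*u*v, G = 144*v^2 + 1, so EG − F² = 100*u^2 + 144*v^2 + 1. Taking the positive square root: √(EG − F²) = sqrt(100*u^2 + 144*v^2 + 1). At (u, v) = (-3, -1/2): sqrt(937).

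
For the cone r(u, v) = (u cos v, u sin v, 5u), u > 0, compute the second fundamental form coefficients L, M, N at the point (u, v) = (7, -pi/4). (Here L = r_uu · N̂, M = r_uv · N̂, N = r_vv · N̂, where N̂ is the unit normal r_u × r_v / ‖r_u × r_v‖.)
L = 0;  M = 0;  N = 35*sqrt(26)/26

Compute the unit normal N̂(u, v) = (-5*sqrt(26)*u*cos(v)/(26*Abs(u)), -5*sqrt(26)*u*sin(v)/(26*Abs(u)), sqrt(26)*u/(26*Abs(u))), and the second partials r_uu, r_uv, r_vv. Take dot products:
  L(u, v) = r_uu · N̂ = 0,
  M(u, v) = r_uv · N̂ = 0,
  N(u, v) = r_vv · N̂ = 5*sqrt(26)*u^2/(26*Abs(u)).
Evaluating at (u, v) = (7, -pi/4):
  L = 0, M = 0, N = 35*sqrt(26)/26.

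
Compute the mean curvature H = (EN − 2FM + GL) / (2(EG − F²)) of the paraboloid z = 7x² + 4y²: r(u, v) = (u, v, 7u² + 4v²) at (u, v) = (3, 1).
H = 7515*sqrt(1829)/3345241

With E = 196*u^2 + 1, F = 112*u*v, G = 64*v^2 + 1, L = 14/sqrt(196*u^2 + 64*v^2 + 1), M = 0, N = 8/sqrt(196*u^2 + 64*v^2 + 1), assemble
  H = (EN − 2FM + GL) / (2(EG − F²)) = (784*u^2 + 448*v^2 + 11)/(196*u^2 + 64*v^2 + 1)^(3/2).
At (u, v) = (3, 1): H = 7515*sqrt(1829)/3345241.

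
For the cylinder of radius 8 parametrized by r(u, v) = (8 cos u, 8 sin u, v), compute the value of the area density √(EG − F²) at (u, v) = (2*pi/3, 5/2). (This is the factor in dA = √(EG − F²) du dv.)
√(EG − F²)|_{(2*pi/3, 5/2)} = 8

E = 64, F = 0, G = 1, so EG − F² = 64. Taking the positive square root: √(EG − F²) = 8. At (u, v) = (2*pi/3, 5/2): 8.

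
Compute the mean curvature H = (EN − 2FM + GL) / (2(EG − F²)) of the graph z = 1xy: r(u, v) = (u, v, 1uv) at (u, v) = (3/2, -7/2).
H = 21*sqrt(62)/1922

With E = v^2 + 1, F = u*v, G = u^2 + 1, L = 0, M = 1/sqrt(u^2 + v^2 + 1), N = 0, assemble
  H = (EN − 2FM + GL) / (2(EG − F²)) = -u*v/(u^2 + v^2 + 1)^(3/2).
At (u, v) = (3/2, -7/2): H = 21*sqrt(62)/1922.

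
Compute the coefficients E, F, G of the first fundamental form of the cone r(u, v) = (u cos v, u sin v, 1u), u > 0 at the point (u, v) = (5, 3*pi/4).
E = 2;  F = 0;  G = 25

Partials: r_u = (cos(v), sin(v), 1), r_v = (-u*sin(v), u*cos(v), 0). As functions of (u, v):
  E = r_u · r_u = 2,
  F = r_u · r_v = 0,
  G = r_v · r_v = u^2.
Evaluating at (u, v) = (5, 3*pi/4): E = 2, F = 0, G = 25.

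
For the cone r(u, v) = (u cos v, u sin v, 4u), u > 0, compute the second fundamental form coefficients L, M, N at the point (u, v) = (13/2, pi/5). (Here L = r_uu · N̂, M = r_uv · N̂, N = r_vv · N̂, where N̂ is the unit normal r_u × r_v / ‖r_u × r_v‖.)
L = 0;  M = 0;  N = 26*sqrt(17)/17

Compute the unit normal N̂(u, v) = (-4*sqrt(17)*u*cos(v)/(17*Abs(u)), -4*sqrt(17)*u*sin(v)/(17*Abs(u)), sqrt(17)*u/(17*Abs(u))), and the second partials r_uu, r_uv, r_vv. Take dot products:
  L(u, v) = r_uu · N̂ = 0,
  M(u, v) = r_uv · N̂ = 0,
  N(u, v) = r_vv · N̂ = 4*sqrt(17)*u^2/(17*Abs(u)).
Evaluating at (u, v) = (13/2, pi/5):
  L = 0, M = 0, N = 26*sqrt(17)/17.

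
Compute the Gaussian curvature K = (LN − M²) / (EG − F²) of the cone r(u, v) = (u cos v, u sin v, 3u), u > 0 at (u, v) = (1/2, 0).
K = 0

Coefficients of the first fundamental form: E = 10, F = 0, G = u^2.
Coefficients of the second fundamental form: L = 0, M = 0, N = 3*sqrt(10)*u^2/(10*Abs(u)).
Assemble K = (LN − M²)/(EG − F²) = 0. At (u, v) = (1/2, 0): K = 0.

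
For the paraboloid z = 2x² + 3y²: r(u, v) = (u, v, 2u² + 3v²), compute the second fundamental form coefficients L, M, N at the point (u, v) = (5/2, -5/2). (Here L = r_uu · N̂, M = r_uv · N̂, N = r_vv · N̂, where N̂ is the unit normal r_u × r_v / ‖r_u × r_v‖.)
L = 2*sqrt(326)/163;  M = 0;  N = 3*sqrt(326)/163

Compute the unit normal N̂(u, v) = (-4*u/sqrt(16*u^2 + 36*v^2 + 1), -6*v/sqrt(16*u^2 + 36*v^2 + 1), 1/sqrt(16*u^2 + 36*v^2 + 1)), and the second partials r_uu, r_uv, r_vv. Take dot products:
  L(u, v) = r_uu · N̂ = 4/sqrt(16*u^2 + 36*v^2 + 1),
  M(u, v) = r_uv · N̂ = 0,
  N(u, v) = r_vv · N̂ = 6/sqrt(16*u^2 + 36*v^2 + 1).
Evaluating at (u, v) = (5/2, -5/2):
  L = 2*sqrt(326)/163, M = 0, N = 3*sqrt(326)/163.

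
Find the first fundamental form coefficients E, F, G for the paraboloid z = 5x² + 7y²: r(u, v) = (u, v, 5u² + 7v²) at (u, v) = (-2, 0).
E = 401;  F = 0;  G = 1

Partials: r_u = (1, 0, 10*u), r_v = (0, 1, 14*v). As functions of (u, v):
  E = r_u · r_u = 100*u^2 + 1,
  F = r_u · r_v = 140*u*v,
  G = r_v · r_v = 196*v^2 + 1.
Evaluating at (u, v) = (-2, 0): E = 401, F = 0, G = 1.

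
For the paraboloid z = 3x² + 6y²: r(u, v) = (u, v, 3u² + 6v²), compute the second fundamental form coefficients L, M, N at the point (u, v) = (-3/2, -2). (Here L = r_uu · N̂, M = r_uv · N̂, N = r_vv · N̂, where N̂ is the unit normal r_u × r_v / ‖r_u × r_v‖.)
L = 3*sqrt(658)/329;  M = 0;  N = 6*sqrt(658)/329

Compute the unit normal N̂(u, v) = (-6*u/sqrt(36*u^2 + 144*v^2 + 1), -12*v/sqrt(36*u^2 + 144*v^2 + 1), 1/sqrt(36*u^2 + 144*v^2 + 1)), and the second partials r_uu, r_uv, r_vv. Take dot products:
  L(u, v) = r_uu · N̂ = 6/sqrt(36*u^2 + 144*v^2 + 1),
  M(u, v) = r_uv · N̂ = 0,
  N(u, v) = r_vv · N̂ = 12/sqrt(36*u^2 + 144*v^2 + 1).
Evaluating at (u, v) = (-3/2, -2):
  L = 3*sqrt(658)/329, M = 0, N = 6*sqrt(658)/329.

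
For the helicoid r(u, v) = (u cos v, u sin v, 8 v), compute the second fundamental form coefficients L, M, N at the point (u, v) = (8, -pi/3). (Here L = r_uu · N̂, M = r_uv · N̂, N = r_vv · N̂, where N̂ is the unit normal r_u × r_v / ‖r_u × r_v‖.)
L = 0;  M = -sqrt(2)/2;  N = 0

Compute the unit normal N̂(u, v) = (8*sin(v)/sqrt(u^2 + 64), -8*cos(v)/sqrt(u^2 + 64), u/sqrt(u^2 + 64)), and the second partials r_uu, r_uv, r_vv. Take dot products:
  L(u, v) = r_uu · N̂ = 0,
  M(u, v) = r_uv · N̂ = -8/sqrt(u^2 + 64),
  N(u, v) = r_vv · N̂ = 0.
Evaluating at (u, v) = (8, -pi/3):
  L = 0, M = -sqrt(2)/2, N = 0.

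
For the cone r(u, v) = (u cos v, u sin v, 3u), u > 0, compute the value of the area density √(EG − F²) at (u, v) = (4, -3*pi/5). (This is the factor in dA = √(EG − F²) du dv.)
√(EG − F²)|_{(4, -3*pi/5)} = 4*sqrt(10)

E = 10, F = 0, G = u^2, so EG − F² = 10*u^2. Taking the positive square root: √(EG − F²) = sqrt(10)*Abs(u). At (u, v) = (4, -3*pi/5): 4*sqrt(10).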